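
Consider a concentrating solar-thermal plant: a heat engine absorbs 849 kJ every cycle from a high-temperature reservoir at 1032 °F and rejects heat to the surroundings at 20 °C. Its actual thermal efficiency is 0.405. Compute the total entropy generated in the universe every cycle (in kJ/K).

T_H = 1032 °F → (1032 − 32) × 5/9 = 555.56 °C = 828.71 K.
T_C = 20 °C → 20 + 273.15 = 293.15 K.
W = η·Q_H = 0.405 × 849 = 343.8 kJ, so Q_C = Q_H − W = 505.2 kJ.
Reservoir entropy changes: ΔS_H = −Q_H/T_H = −849/828.71 = -1.024 kJ/K and ΔS_C = +Q_C/T_C = 505.2/293.15 = 1.723 kJ/K.
ΔS_univ = −Q_H/T_H + Q_C/T_C = 0.699 kJ/K (> 0, since η = 0.405 < η_Carnot = 0.646).

ΔS_univ ≈ 0.699 kJ/K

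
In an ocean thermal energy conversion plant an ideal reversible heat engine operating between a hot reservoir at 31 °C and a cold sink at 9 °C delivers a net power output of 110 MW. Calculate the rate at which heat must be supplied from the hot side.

T_H = 31 °C → 31 + 273.15 = 304.15 K.
T_C = 9 °C → 9 + 273.15 = 282.15 K.
Carnot efficiency: η = 1 − T_C/T_H = 1 − 282.15/304.15 = 0.0723.
Q_H = W/η = 110/0.0723 = 1521 MW.

Q̇_H ≈ 1521 MW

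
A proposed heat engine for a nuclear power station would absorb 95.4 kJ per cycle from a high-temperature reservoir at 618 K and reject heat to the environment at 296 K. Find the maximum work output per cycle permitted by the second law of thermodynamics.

W_max ≈ 49.7 kJ

The second-law ceiling is the Carnot efficiency, η_max = 1 − T_C/T_H = 1 − 296.00/618.00 = 0.5210.
W_max = η_max · Q_H = 0.5210 × 95.4 = 49.7 kJ.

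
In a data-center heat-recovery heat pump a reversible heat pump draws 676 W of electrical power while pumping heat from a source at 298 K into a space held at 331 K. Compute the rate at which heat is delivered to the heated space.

Q̇_H ≈ 6780 W

COP_HP = T_H/(T_H − T_C) = 331.00/33.00 = 10.0303.
Q_H = COP_HP · W = 10.0303 × 676 = 6780 W.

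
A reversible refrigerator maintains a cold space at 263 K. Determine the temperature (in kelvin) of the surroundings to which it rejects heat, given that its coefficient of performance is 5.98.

T_H ≈ 307 K

COP_R = T_C/(T_H − T_C) ⇒ T_H = T_C·(1 + 1/COP_R) = 263.00 × (1 + 1/5.98) = 307 K.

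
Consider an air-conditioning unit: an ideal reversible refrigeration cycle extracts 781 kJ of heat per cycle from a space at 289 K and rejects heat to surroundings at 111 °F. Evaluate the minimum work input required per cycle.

W_in ≈ 75.77 kJ

T_H = 111 °F → (111 − 32) × 5/9 = 43.89 °C = 317.04 K.
Carnot COP: COP_R = T_C/(T_H − T_C) = 289.00/28.04 = 10.3071.
W = Q_C/COP_R = 781/10.3071 = 75.77 kJ.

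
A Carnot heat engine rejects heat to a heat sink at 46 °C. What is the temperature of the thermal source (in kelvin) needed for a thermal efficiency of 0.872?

T_H ≈ 2493 K

T_C = 46 °C → 46 + 273.15 = 319.15 K.
From η = 1 − T_C/T_H, solving for T_H gives T_H = T_C/(1 − η) = 319.15/(1 − 0.872) = 2493 K.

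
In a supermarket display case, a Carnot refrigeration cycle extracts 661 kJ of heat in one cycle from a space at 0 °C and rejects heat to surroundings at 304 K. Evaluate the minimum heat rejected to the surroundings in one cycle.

Q_H ≈ 735.7 kJ

T_C = 0 °C → 0 + 273.15 = 273.15 K.
For a reversible cycle Q_H/Q_C = T_H/T_C, so Q_H = Q_C·T_H/T_C = 661 × 304.00/273.15 = 735.7 kJ.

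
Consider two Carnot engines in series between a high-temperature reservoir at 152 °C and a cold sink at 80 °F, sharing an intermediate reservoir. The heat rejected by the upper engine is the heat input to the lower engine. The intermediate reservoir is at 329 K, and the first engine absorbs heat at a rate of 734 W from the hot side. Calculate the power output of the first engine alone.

T_H = 152 °C → 152 + 273.15 = 425.15 K.
T_C = 80 °F → (80 − 32) × 5/9 = 26.67 °C = 299.82 K.
First-stage efficiency η₁ = 1 − T_m/T_H = 1 − 329.00/425.15 = 0.2262.
W₁ = η₁·Q_H = 0.2262 × 734 = 166.0 W.

Ẇ₁ ≈ 166.0 W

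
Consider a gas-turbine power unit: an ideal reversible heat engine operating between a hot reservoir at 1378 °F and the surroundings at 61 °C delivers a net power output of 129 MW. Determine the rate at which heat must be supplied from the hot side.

T_H = 1378 °F → (1378 − 32) × 5/9 = 747.78 °C = 1020.93 K.
T_C = 61 °C → 61 + 273.15 = 334.15 K.
η_rev = 1 − T_C/T_H = 1 − 334.15/1020.93 = 0.6727.
Q_H = W/η = 129/0.6727 = 192 MW.

Q̇_H ≈ 192 MW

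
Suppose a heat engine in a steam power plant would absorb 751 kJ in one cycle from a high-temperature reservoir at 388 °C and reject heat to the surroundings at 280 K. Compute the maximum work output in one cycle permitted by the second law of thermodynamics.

T_H = 388 °C → 388 + 273.15 = 661.15 K.
The second-law ceiling is the Carnot efficiency, η_max = 1 − T_C/T_H = 1 − 280.00/661.15 = 0.5765.
W_max = η_max · Q_H = 0.5765 × 751 = 433 kJ.

W_max ≈ 433 kJ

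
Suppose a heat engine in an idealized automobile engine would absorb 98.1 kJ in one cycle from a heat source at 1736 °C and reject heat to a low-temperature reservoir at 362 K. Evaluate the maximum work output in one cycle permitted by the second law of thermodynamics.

T_H = 1736 °C → 1736 + 273.15 = 2009.15 K.
By the Carnot theorem, η_max = 1 − T_C/T_H = 1 − 362.00/2009.15 = 0.8198.
W_max = η_max · Q_H = 0.8198 × 98.1 = 80.4 kJ.

W_max ≈ 80.4 kJ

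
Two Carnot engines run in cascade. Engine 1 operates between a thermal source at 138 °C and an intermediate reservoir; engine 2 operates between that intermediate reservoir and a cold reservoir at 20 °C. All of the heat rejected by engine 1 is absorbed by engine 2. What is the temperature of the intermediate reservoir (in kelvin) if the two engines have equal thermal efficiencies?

T_m ≈ 347 K

T_H = 138 °C → 138 + 273.15 = 411.15 K.
T_C = 20 °C → 20 + 273.15 = 293.15 K.
Equal efficiencies require 1 − T_m/T_H = 1 − T_C/T_m, i.e. T_m/T_H = T_C/T_m, so T_m = √(T_H·T_C) = √(411.15 × 293.15) = 347 K.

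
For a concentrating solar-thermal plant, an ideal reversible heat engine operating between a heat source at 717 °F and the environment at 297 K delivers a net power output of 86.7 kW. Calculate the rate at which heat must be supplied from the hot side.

Q̇_H ≈ 159 kW

T_H = 717 °F → (717 − 32) × 5/9 = 380.56 °C = 653.71 K.
The Carnot efficiency is η = 1 − T_C/T_H = 1 − 297.00/653.71 = 0.5457.
Q_H = W/η = 86.7/0.5457 = 159 kW.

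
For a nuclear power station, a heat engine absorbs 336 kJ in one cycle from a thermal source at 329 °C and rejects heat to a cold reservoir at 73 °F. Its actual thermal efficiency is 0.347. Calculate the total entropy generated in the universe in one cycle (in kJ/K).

T_H = 329 °C → 329 + 273.15 = 602.15 K.
T_C = 73 °F → (73 − 32) × 5/9 = 22.78 °C = 295.93 K.
W = η·Q_H = 0.347 × 336 = 116.6 kJ, so Q_C = Q_H − W = 219.4 kJ.
Reservoir entropy changes: ΔS_H = −Q_H/T_H = −336/602.15 = -0.5580 kJ/K and ΔS_C = +Q_C/T_C = 219.4/295.93 = 0.7414 kJ/K.
ΔS_univ = −Q_H/T_H + Q_C/T_C = 0.183 kJ/K (> 0, since η = 0.347 < η_Carnot = 0.509).

ΔS_univ ≈ 0.183 kJ/K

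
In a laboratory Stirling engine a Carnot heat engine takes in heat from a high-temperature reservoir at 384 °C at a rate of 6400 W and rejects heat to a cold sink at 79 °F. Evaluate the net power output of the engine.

T_H = 384 °C → 384 + 273.15 = 657.15 K.
T_C = 79 °F → (79 − 32) × 5/9 = 26.11 °C = 299.26 K.
Since the cycle is reversible, η = 1 − T_C/T_H = 1 − 299.26/657.15 = 0.5446.
W = η·Q_H = 0.5446 × 6400 = 3490 W.

Ẇ ≈ 3490 W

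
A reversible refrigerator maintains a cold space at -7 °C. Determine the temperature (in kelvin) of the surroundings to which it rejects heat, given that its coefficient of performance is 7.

T_C = -7 °C → -7 + 273.15 = 266.15 K.
COP_R = T_C/(T_H − T_C) ⇒ T_H = T_C·(1 + 1/COP_R) = 266.15 × (1 + 1/7) = 304.2 K.

T_H ≈ 304.2 K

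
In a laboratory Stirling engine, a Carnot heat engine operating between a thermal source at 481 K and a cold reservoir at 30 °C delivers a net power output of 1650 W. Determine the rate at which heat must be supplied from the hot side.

T_C = 30 °C → 30 + 273.15 = 303.15 K.
For a reversible engine, η = 1 − T_C/T_H = 1 − 303.15/481.00 = 0.3698.
Q_H = W/η = 1650/0.3698 = 4462 W.

Q̇_H ≈ 4462 W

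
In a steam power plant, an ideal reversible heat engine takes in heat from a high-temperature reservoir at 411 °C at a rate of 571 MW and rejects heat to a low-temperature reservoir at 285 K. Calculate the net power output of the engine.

T_H = 411 °C → 411 + 273.15 = 684.15 K.
Carnot efficiency: η = 1 − T_C/T_H = 1 − 285.00/684.15 = 0.5834.
W = η·Q_H = 0.5834 × 571 = 333 MW.

Ẇ ≈ 333 MW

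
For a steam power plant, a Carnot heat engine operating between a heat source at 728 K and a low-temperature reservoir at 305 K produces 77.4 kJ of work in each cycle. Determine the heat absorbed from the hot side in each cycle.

For a reversible engine, η = 1 − T_C/T_H = 1 − 305.00/728.00 = 0.5810.
Q_H = W/η = 77.4/0.5810 = 133 kJ.

Q_H ≈ 133 kJ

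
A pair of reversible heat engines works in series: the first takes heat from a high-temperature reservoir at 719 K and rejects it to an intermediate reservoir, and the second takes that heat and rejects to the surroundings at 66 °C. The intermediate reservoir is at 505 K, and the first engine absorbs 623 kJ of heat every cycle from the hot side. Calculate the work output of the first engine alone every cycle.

T_C = 66 °C → 66 + 273.15 = 339.15 K.
First-stage efficiency η₁ = 1 − T_m/T_H = 1 − 505.00/719.00 = 0.2976.
W₁ = η₁·Q_H = 0.2976 × 623 = 185 kJ.

W₁ ≈ 185 kJ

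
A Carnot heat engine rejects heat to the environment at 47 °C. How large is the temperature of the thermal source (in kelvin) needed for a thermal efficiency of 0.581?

T_C = 47 °C → 47 + 273.15 = 320.15 K.
From η = 1 − T_C/T_H, solving for T_H gives T_H = T_C/(1 − η) = 320.15/(1 − 0.581) = 764 K.

T_H ≈ 764 K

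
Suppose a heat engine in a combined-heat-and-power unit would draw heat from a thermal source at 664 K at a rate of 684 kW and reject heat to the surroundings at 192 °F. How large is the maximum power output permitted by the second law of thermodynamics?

T_C = 192 °F → (192 − 32) × 5/9 = 88.89 °C = 362.04 K.
No engine can exceed the Carnot limit: η_max = 1 − T_C/T_H = 1 − 362.04/664.00 = 0.4548.
W_max = η_max · Q_H = 0.4548 × 684 = 311.1 kW.

Ẇ_max ≈ 311.1 kW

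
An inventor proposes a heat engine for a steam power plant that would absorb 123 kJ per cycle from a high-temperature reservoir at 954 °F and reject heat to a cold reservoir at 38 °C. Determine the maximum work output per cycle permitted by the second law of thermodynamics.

T_H = 954 °F → (954 − 32) × 5/9 = 512.22 °C = 785.37 K.
T_C = 38 °C → 38 + 273.15 = 311.15 K.
By the Carnot theorem, η_max = 1 − T_C/T_H = 1 − 311.15/785.37 = 0.6038.
W_max = η_max · Q_H = 0.6038 × 123 = 74.3 kJ.

W_max ≈ 74.3 kJ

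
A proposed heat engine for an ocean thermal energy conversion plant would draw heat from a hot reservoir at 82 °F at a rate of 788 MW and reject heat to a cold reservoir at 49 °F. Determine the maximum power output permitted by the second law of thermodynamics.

Ẇ_max ≈ 48.0 MW

T_H = 82 °F → (82 − 32) × 5/9 = 27.78 °C = 300.93 K.
T_C = 49 °F → (49 − 32) × 5/9 = 9.44 °C = 282.59 K.
No engine can exceed the Carnot limit: η_max = 1 − T_C/T_H = 1 − 282.59/300.93 = 0.0609.
W_max = η_max · Q_H = 0.0609 × 788 = 48.0 MW.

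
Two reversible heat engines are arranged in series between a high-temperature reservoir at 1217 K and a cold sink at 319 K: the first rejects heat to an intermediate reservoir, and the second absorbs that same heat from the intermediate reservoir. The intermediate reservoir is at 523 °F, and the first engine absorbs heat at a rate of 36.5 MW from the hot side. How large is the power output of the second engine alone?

T_m = 523 °F → (523 − 32) × 5/9 = 272.78 °C = 545.93 K.
Heat entering the second stage: Q_m = Q_H·(T_m/T_H) = 36.5 × 545.93/1217.00 = 16.37 MW.
Second-stage efficiency η₂ = 1 − T_C/T_m = 1 − 319.00/545.93 = 0.4157, so W₂ = η₂·Q_m = 6.806 MW.

Ẇ₂ ≈ 6.806 MW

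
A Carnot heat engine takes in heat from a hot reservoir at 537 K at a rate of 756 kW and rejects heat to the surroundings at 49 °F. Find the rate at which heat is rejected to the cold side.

T_C = 49 °F → (49 − 32) × 5/9 = 9.44 °C = 282.59 K.
Since the cycle is reversible, η = 1 − T_C/T_H = 1 − 282.59/537.00 = 0.4738.
For a reversible cycle Q_C/Q_H = T_C/T_H, so Q_C = 756 × 282.59/537.00 = 398 kW.

Q̇_C ≈ 398 kW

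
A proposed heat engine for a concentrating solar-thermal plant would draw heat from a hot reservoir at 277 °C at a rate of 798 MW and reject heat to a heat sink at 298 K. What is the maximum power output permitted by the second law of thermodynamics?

T_H = 277 °C → 277 + 273.15 = 550.15 K.
By the Carnot theorem, η_max = 1 − T_C/T_H = 1 − 298.00/550.15 = 0.4583.
W_max = η_max · Q_H = 0.4583 × 798 = 365.7 MW.

Ẇ_max ≈ 365.7 MW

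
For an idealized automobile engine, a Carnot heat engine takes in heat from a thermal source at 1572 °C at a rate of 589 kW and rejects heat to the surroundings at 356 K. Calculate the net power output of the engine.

Ẇ ≈ 475 kW

T_H = 1572 °C → 1572 + 273.15 = 1845.15 K.
For a reversible engine, η = 1 − T_C/T_H = 1 − 356.00/1845.15 = 0.8071.
W = η·Q_H = 0.8071 × 589 = 475 kW.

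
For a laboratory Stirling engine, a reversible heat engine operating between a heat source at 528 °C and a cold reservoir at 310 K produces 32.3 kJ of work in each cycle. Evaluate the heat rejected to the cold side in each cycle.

T_H = 528 °C → 528 + 273.15 = 801.15 K.
Carnot efficiency: η = 1 − T_C/T_H = 1 − 310.00/801.15 = 0.6131.
Since Q_C/Q_H = T_C/T_H and Q_H = W/η, Q_C = W·T_C/(T_H − T_C) = 32.3 × 310.00/491.15 = 20.4 kJ.

Q_C ≈ 20.4 kJ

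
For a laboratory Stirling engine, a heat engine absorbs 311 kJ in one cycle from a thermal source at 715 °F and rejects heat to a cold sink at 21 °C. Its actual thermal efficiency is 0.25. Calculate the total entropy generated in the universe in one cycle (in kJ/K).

T_H = 715 °F → (715 − 32) × 5/9 = 379.44 °C = 652.59 K.
T_C = 21 °C → 21 + 273.15 = 294.15 K.
W = η·Q_H = 0.25 × 311 = 77.75 kJ, so Q_C = Q_H − W = 233.2 kJ.
The hot reservoir loses entropy Q_H/T_H = 311/652.59 = 0.4766 kJ/K; the cold reservoir gains Q_C/T_C = 233.2/294.15 = 0.7930 kJ/K.
ΔS_univ = −Q_H/T_H + Q_C/T_C = 0.316 kJ/K (> 0, since η = 0.25 < η_Carnot = 0.549).

ΔS_univ ≈ 0.316 kJ/K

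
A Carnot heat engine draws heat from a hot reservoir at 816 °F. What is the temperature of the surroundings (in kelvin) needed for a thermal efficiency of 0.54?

T_C ≈ 326.0 K

T_H = 816 °F → (816 − 32) × 5/9 = 435.56 °C = 708.71 K.
From η = 1 − T_C/T_H, T_C = T_H·(1 − η) = 708.71 × (1 − 0.54) = 326.0 K.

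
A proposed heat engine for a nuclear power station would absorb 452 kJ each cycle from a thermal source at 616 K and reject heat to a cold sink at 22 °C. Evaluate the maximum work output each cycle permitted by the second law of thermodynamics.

W_max ≈ 235 kJ

T_C = 22 °C → 22 + 273.15 = 295.15 K.
The second-law ceiling is the Carnot efficiency, η_max = 1 − T_C/T_H = 1 − 295.15/616.00 = 0.5209.
W_max = η_max · Q_H = 0.5209 × 452 = 235 kJ.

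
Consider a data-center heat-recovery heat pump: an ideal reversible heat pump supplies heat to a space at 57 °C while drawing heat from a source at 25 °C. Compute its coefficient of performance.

COP_HP ≈ 10.32

T_H = 57 °C → 57 + 273.15 = 330.15 K.
T_C = 25 °C → 25 + 273.15 = 298.15 K.
Reversible heating COP: COP_HP = T_H/(T_H − T_C) = 330.15/(330.15 − 298.15) = 10.32.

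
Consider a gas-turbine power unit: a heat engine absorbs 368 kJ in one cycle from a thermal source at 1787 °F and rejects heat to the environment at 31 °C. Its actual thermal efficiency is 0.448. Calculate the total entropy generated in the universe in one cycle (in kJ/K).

ΔS_univ ≈ 0.373 kJ/K

T_H = 1787 °F → (1787 − 32) × 5/9 = 975.00 °C = 1248.15 K.
T_C = 31 °C → 31 + 273.15 = 304.15 K.
W = η·Q_H = 0.448 × 368 = 164.9 kJ, so Q_C = Q_H − W = 203.1 kJ.
Reservoir entropy changes: ΔS_H = −Q_H/T_H = −368/1248.15 = -0.2948 kJ/K and ΔS_C = +Q_C/T_C = 203.1/304.15 = 0.6679 kJ/K.
ΔS_univ = −Q_H/T_H + Q_C/T_C = 0.373 kJ/K (> 0, since η = 0.448 < η_Carnot = 0.756).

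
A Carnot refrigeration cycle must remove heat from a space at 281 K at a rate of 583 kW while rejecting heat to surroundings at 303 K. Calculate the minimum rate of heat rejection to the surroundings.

For a reversible cycle Q_H/Q_C = T_H/T_C, so Q_H = Q_C·T_H/T_C = 583 × 303.00/281.00 = 628.6 kW.

Q̇_H ≈ 628.6 kW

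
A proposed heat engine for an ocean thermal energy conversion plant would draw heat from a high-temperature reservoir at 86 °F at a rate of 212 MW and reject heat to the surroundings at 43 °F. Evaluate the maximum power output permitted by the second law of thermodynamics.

Ẇ_max ≈ 16.71 MW

T_H = 86 °F → (86 − 32) × 5/9 = 30.00 °C = 303.15 K.
T_C = 43 °F → (43 − 32) × 5/9 = 6.11 °C = 279.26 K.
No engine can exceed the Carnot limit: η_max = 1 − T_C/T_H = 1 − 279.26/303.15 = 0.0788.
W_max = η_max · Q_H = 0.0788 × 212 = 16.71 MW.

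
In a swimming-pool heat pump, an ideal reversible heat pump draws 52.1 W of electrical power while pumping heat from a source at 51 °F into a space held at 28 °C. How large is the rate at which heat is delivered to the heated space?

Q̇_H ≈ 899.4 W

T_H = 28 °C → 28 + 273.15 = 301.15 K.
T_C = 51 °F → (51 − 32) × 5/9 = 10.56 °C = 283.71 K.
The Carnot heat-pump COP is COP_HP = T_H/(T_H − T_C) = 301.15/17.44 = 17.2634.
Q_H = COP_HP · W = 17.2634 × 52.1 = 899.4 W.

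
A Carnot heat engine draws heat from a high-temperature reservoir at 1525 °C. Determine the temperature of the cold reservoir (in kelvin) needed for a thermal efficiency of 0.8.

T_H = 1525 °C → 1525 + 273.15 = 1798.15 K.
From η = 1 − T_C/T_H, T_C = T_H·(1 − η) = 1798.15 × (1 − 0.8) = 360 K.

T_C ≈ 360 K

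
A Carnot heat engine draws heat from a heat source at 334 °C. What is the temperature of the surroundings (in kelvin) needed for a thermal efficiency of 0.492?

T_H = 334 °C → 334 + 273.15 = 607.15 K.
From η = 1 − T_C/T_H, T_C = T_H·(1 − η) = 607.15 × (1 − 0.492) = 308.4 K.

T_C ≈ 308.4 K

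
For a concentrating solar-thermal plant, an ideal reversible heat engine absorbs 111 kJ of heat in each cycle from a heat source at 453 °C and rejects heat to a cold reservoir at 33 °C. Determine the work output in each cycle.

T_H = 453 °C → 453 + 273.15 = 726.15 K.
T_C = 33 °C → 33 + 273.15 = 306.15 K.
For a reversible engine, η = 1 − T_C/T_H = 1 − 306.15/726.15 = 0.5784.
W = η·Q_H = 0.5784 × 111 = 64.2 kJ.

W ≈ 64.2 kJ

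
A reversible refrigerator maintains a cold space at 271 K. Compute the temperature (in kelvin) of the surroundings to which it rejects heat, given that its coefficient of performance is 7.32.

COP_R = T_C/(T_H − T_C) ⇒ T_H = T_C·(1 + 1/COP_R) = 271.00 × (1 + 1/7.32) = 308.0 K.

T_H ≈ 308.0 K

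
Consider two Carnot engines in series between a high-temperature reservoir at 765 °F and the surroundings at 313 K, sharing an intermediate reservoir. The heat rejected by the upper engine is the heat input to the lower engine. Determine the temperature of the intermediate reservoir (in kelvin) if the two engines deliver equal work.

T_m ≈ 497 K

T_H = 765 °F → (765 − 32) × 5/9 = 407.22 °C = 680.37 K.
For reversible stages Q_m = Q_H·(T_m/T_H). Setting W₁ = Q_H(1 − T_m/T_H) equal to W₂ = Q_m(1 − T_C/T_m) = Q_H·(T_m − T_C)/T_H gives T_H − T_m = T_m − T_C, so T_m = (T_H + T_C)/2 = (680.37 + 313.00)/2 = 497 K.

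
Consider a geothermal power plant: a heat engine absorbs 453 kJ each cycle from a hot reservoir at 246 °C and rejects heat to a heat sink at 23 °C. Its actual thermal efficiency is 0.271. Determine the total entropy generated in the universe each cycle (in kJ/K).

ΔS_univ ≈ 0.243 kJ/K

T_H = 246 °C → 246 + 273.15 = 519.15 K.
T_C = 23 °C → 23 + 273.15 = 296.15 K.
W = η·Q_H = 0.271 × 453 = 122.8 kJ, so Q_C = Q_H − W = 330.2 kJ.
Entropy balance on the reservoirs: −Q_H/T_H = -0.8726 kJ/K, +Q_C/T_C = 1.115 kJ/K.
ΔS_univ = −Q_H/T_H + Q_C/T_C = 0.243 kJ/K (> 0, since η = 0.271 < η_Carnot = 0.430).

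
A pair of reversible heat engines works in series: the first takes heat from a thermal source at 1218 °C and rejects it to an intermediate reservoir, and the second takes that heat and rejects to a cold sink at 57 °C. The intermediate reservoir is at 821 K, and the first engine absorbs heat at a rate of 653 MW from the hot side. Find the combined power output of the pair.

Ẇ_total ≈ 508.4 MW

T_H = 1218 °C → 1218 + 273.15 = 1491.15 K.
T_C = 57 °C → 57 + 273.15 = 330.15 K.
Two reversible stages in series are equivalent to a single Carnot engine between T_H and T_C, so η_total = 1 − T_C/T_H = 1 − 330.15/1491.15 = 0.7786.
W_total = η_total · Q_H = 0.7786 × 653 = 508.4 MW.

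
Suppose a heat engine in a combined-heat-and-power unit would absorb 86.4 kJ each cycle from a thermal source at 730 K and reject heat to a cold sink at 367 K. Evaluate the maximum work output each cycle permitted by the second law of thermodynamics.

The second-law ceiling is the Carnot efficiency, η_max = 1 − T_C/T_H = 1 − 367.00/730.00 = 0.4973.
W_max = η_max · Q_H = 0.4973 × 86.4 = 43.0 kJ.

W_max ≈ 43.0 kJ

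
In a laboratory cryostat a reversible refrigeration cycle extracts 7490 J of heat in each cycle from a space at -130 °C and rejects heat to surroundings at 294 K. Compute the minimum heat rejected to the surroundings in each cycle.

Q_H ≈ 15380 J

T_C = -130 °C → -130 + 273.15 = 143.15 K.
For a reversible cycle Q_H/Q_C = T_H/T_C, so Q_H = Q_C·T_H/T_C = 7490 × 294.00/143.15 = 15380 J.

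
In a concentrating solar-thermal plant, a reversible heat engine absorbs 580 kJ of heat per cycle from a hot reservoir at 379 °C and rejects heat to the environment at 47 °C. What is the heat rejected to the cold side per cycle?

Q_C ≈ 285 kJ

T_H = 379 °C → 379 + 273.15 = 652.15 K.
T_C = 47 °C → 47 + 273.15 = 320.15 K.
η_rev = 1 − T_C/T_H = 1 − 320.15/652.15 = 0.5091.
For a reversible cycle Q_C/Q_H = T_C/T_H, so Q_C = 580 × 320.15/652.15 = 285 kJ.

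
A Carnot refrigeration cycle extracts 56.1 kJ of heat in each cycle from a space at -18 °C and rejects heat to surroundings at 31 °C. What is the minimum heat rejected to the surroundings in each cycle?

Q_H ≈ 66.9 kJ

T_H = 31 °C → 31 + 273.15 = 304.15 K.
T_C = -18 °C → -18 + 273.15 = 255.15 K.
For a reversible cycle Q_H/Q_C = T_H/T_C, so Q_H = Q_C·T_H/T_C = 56.1 × 304.15/255.15 = 66.9 kJ.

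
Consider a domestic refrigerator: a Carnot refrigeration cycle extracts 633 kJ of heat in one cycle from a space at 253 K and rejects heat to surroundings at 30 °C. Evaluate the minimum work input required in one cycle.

T_H = 30 °C → 30 + 273.15 = 303.15 K.
COP_R = T_C/(T_H − T_C) = 253.00/50.15 = 5.0449.
W = Q_C/COP_R = 633/5.0449 = 125 kJ.

W_in ≈ 125 kJ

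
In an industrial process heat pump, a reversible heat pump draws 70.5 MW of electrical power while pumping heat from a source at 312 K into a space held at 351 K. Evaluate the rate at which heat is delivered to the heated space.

Reversible heating COP: COP_HP = T_H/(T_H − T_C) = 351.00/39.00 = 9.0000.
Q_H = COP_HP · W = 9.0000 × 70.5 = 634 MW.

Q̇_H ≈ 634 MW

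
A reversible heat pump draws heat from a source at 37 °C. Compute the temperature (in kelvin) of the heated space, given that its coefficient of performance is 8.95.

T_C = 37 °C → 37 + 273.15 = 310.15 K.
COP_HP = T_H/(T_H − T_C) ⇒ T_H = T_C·COP_HP/(COP_HP − 1) = 310.15 × 8.95/(8.95 − 1) = 349 K.

T_H ≈ 349 K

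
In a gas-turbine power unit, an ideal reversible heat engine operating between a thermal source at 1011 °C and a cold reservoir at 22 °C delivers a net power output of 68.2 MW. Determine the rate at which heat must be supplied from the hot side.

T_H = 1011 °C → 1011 + 273.15 = 1284.15 K.
T_C = 22 °C → 22 + 273.15 = 295.15 K.
Carnot efficiency: η = 1 − T_C/T_H = 1 − 295.15/1284.15 = 0.7702.
Q_H = W/η = 68.2/0.7702 = 88.6 MW.

Q̇_H ≈ 88.6 MW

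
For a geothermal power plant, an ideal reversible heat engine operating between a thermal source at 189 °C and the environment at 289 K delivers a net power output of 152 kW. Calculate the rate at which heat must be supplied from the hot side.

T_H = 189 °C → 189 + 273.15 = 462.15 K.
Since the cycle is reversible, η = 1 − T_C/T_H = 1 − 289.00/462.15 = 0.3747.
Q_H = W/η = 152/0.3747 = 406 kW.

Q̇_H ≈ 406 kW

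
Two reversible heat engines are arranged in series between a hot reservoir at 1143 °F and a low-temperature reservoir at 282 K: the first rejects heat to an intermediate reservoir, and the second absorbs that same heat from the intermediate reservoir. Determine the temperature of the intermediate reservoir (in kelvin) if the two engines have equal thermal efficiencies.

T_H = 1143 °F → (1143 − 32) × 5/9 = 617.22 °C = 890.37 K.
Equal efficiencies require 1 − T_m/T_H = 1 − T_C/T_m, i.e. T_m/T_H = T_C/T_m, so T_m = √(T_H·T_C) = √(890.37 × 282.00) = 501 K.

T_m ≈ 501 K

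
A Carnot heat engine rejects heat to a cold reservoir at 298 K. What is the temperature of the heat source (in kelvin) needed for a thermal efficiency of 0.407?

From η = 1 − T_C/T_H, solving for T_H gives T_H = T_C/(1 − η) = 298.00/(1 − 0.407) = 503 K.

T_H ≈ 503 K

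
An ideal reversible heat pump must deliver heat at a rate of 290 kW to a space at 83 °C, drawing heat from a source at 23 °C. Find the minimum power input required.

T_H = 83 °C → 83 + 273.15 = 356.15 K.
T_C = 23 °C → 23 + 273.15 = 296.15 K.
Reversible heating COP: COP_HP = T_H/(T_H − T_C) = 356.15/60.00 = 5.9358.
W = Q_H/COP_HP = 290/5.9358 = 48.9 kW.

Ẇ_in ≈ 48.9 kW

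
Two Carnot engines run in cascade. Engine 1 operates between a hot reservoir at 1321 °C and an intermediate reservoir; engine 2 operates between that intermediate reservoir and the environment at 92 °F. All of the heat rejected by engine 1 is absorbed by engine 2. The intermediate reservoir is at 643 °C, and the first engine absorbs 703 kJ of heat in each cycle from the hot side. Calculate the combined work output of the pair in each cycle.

T_H = 1321 °C → 1321 + 273.15 = 1594.15 K.
T_C = 92 °F → (92 − 32) × 5/9 = 33.33 °C = 306.48 K.
Two reversible stages in series are equivalent to a single Carnot engine between T_H and T_C, so η_total = 1 − T_C/T_H = 1 − 306.48/1594.15 = 0.8077.
W_total = η_total · Q_H = 0.8077 × 703 = 568 kJ.

W_total ≈ 568 kJ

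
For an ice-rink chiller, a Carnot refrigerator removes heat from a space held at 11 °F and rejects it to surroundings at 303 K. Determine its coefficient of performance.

T_C = 11 °F → (11 − 32) × 5/9 = -11.67 °C = 261.48 K.
The reversible coefficient of performance is COP_R = T_C/(T_H − T_C) = 261.48/(303.00 − 261.48) = 6.30.

COP_R ≈ 6.30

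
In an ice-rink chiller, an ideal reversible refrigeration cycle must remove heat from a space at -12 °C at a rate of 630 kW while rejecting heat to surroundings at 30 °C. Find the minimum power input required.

Ẇ_in ≈ 101 kW

T_H = 30 °C → 30 + 273.15 = 303.15 K.
T_C = -12 °C → -12 + 273.15 = 261.15 K.
COP_R = T_C/(T_H − T_C) = 261.15/42.00 = 6.2179.
W = Q_C/COP_R = 630/6.2179 = 101 kW.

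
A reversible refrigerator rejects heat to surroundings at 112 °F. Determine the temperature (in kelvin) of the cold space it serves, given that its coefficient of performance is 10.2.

T_C ≈ 289 K

T_H = 112 °F → (112 − 32) × 5/9 = 44.44 °C = 317.59 K.
COP_R = T_C/(T_H − T_C) ⇒ T_C = T_H·COP_R/(1 + COP_R) = 317.59 × 10.2/(1 + 10.2) = 289 K.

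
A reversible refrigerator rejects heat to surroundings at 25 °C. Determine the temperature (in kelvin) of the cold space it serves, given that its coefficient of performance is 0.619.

T_C ≈ 114 K

T_H = 25 °C → 25 + 273.15 = 298.15 K.
COP_R = T_C/(T_H − T_C) ⇒ T_C = T_H·COP_R/(1 + COP_R) = 298.15 × 0.619/(1 + 0.619) = 114 K.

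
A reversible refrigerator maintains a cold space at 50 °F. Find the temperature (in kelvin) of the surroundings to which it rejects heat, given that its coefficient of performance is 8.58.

T_C = 50 °F → (50 − 32) × 5/9 = 10.00 °C = 283.15 K.
COP_R = T_C/(T_H − T_C) ⇒ T_H = T_C·(1 + 1/COP_R) = 283.15 × (1 + 1/8.58) = 316.2 K.

T_H ≈ 316.2 K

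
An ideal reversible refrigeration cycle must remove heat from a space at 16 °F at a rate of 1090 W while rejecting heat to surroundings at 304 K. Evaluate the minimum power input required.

Ẇ_in ≈ 164 W

T_C = 16 °F → (16 − 32) × 5/9 = -8.89 °C = 264.26 K.
The reversible coefficient of performance is COP_R = T_C/(T_H − T_C) = 264.26/39.74 = 6.6499.
W = Q_C/COP_R = 1090/6.6499 = 164 W.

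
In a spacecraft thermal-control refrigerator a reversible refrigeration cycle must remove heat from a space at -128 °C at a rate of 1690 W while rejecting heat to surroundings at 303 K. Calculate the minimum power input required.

Ẇ_in ≈ 1838 W

T_C = -128 °C → -128 + 273.15 = 145.15 K.
Carnot COP: COP_R = T_C/(T_H − T_C) = 145.15/157.85 = 0.9195.
W = Q_C/COP_R = 1690/0.9195 = 1838 W.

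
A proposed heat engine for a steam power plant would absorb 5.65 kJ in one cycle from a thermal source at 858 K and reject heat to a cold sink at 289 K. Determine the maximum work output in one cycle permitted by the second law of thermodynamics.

No engine can exceed the Carnot limit: η_max = 1 − T_C/T_H = 1 − 289.00/858.00 = 0.6632.
W_max = η_max · Q_H = 0.6632 × 5.65 = 3.747 kJ.

W_max ≈ 3.747 kJ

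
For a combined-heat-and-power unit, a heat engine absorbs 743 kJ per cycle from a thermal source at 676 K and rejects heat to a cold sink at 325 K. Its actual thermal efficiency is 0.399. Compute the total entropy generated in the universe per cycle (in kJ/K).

ΔS_univ ≈ 0.2749 kJ/K

W = η·Q_H = 0.399 × 743 = 296.5 kJ, so Q_C = Q_H − W = 446.5 kJ.
The hot reservoir loses entropy Q_H/T_H = 743/676.00 = 1.099 kJ/K; the cold reservoir gains Q_C/T_C = 446.5/325.00 = 1.374 kJ/K.
ΔS_univ = −Q_H/T_H + Q_C/T_C = 0.2749 kJ/K (> 0, since η = 0.399 < η_Carnot = 0.519).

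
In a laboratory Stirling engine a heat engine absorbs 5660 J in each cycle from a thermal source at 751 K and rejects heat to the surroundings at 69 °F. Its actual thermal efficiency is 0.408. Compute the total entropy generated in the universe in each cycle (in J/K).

ΔS_univ ≈ 3.87 J/K

T_C = 69 °F → (69 − 32) × 5/9 = 20.56 °C = 293.71 K.
W = η·Q_H = 0.408 × 5660 = 2309 J, so Q_C = Q_H − W = 3351 J.
Entropy balance on the reservoirs: −Q_H/T_H = -7.537 J/K, +Q_C/T_C = 11.41 J/K.
ΔS_univ = −Q_H/T_H + Q_C/T_C = 3.87 J/K (> 0, since η = 0.408 < η_Carnot = 0.609).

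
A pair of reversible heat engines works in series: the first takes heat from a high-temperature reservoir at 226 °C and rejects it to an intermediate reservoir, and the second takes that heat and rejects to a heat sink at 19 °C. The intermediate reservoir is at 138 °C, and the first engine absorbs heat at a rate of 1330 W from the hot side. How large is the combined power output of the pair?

T_H = 226 °C → 226 + 273.15 = 499.15 K.
T_C = 19 °C → 19 + 273.15 = 292.15 K.
Two reversible stages in series are equivalent to a single Carnot engine between T_H and T_C, so η_total = 1 − T_C/T_H = 1 − 292.15/499.15 = 0.4147.
W_total = η_total · Q_H = 0.4147 × 1330 = 551.6 W.

Ẇ_total ≈ 551.6 W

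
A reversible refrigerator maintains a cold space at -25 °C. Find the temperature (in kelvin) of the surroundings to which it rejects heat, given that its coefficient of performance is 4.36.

T_H ≈ 305 K

T_C = -25 °C → -25 + 273.15 = 248.15 K.
COP_R = T_C/(T_H − T_C) ⇒ T_H = T_C·(1 + 1/COP_R) = 248.15 × (1 + 1/4.36) = 305 K.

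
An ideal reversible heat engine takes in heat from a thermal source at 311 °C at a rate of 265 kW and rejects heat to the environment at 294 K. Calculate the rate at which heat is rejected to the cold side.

Q̇_C ≈ 133 kW

T_H = 311 °C → 311 + 273.15 = 584.15 K.
Since the cycle is reversible, η = 1 − T_C/T_H = 1 − 294.00/584.15 = 0.4967.
For a reversible cycle Q_C/Q_H = T_C/T_H, so Q_C = 265 × 294.00/584.15 = 133 kW.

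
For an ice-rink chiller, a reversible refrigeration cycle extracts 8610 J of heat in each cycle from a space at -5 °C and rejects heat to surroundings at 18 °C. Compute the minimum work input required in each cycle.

T_H = 18 °C → 18 + 273.15 = 291.15 K.
T_C = -5 °C → -5 + 273.15 = 268.15 K.
Carnot COP: COP_R = T_C/(T_H − T_C) = 268.15/23.00 = 11.6587.
W = Q_C/COP_R = 8610/11.6587 = 738.5 J.

W_in ≈ 738.5 J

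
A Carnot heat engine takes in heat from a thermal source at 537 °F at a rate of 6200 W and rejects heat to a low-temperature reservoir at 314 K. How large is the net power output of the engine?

Ẇ ≈ 2680 W

T_H = 537 °F → (537 − 32) × 5/9 = 280.56 °C = 553.71 K.
Since the cycle is reversible, η = 1 − T_C/T_H = 1 − 314.00/553.71 = 0.4329.
W = η·Q_H = 0.4329 × 6200 = 2680 W.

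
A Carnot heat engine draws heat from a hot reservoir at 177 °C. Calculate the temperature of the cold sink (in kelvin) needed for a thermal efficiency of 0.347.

T_C ≈ 293.9 K

T_H = 177 °C → 177 + 273.15 = 450.15 K.
From η = 1 − T_C/T_H, T_C = T_H·(1 − η) = 450.15 × (1 − 0.347) = 293.9 K.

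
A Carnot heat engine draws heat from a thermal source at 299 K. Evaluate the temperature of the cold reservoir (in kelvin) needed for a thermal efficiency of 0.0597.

From η = 1 − T_C/T_H, T_C = T_H·(1 − η) = 299.00 × (1 − 0.0597) = 281 K.

T_C ≈ 281 K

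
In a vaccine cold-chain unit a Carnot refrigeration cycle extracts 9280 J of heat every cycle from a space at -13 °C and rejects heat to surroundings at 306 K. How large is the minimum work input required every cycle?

W_in ≈ 1640 J

T_C = -13 °C → -13 + 273.15 = 260.15 K.
COP_R = T_C/(T_H − T_C) = 260.15/45.85 = 5.6739.
W = Q_C/COP_R = 9280/5.6739 = 1640 J.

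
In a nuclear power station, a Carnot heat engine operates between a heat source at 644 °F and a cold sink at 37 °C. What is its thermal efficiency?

T_H = 644 °F → (644 − 32) × 5/9 = 340.00 °C = 613.15 K.
T_C = 37 °C → 37 + 273.15 = 310.15 K.
Since the cycle is reversible, η = 1 − T_C/T_H = 1 − 310.15/613.15 = 0.4942.

η ≈ 0.4942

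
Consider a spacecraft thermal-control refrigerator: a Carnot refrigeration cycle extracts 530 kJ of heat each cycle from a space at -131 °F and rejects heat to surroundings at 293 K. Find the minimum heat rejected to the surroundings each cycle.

T_C = -131 °F → (-131 − 32) × 5/9 = -90.56 °C = 182.59 K.
For a reversible cycle Q_H/Q_C = T_H/T_C, so Q_H = Q_C·T_H/T_C = 530 × 293.00/182.59 = 850 kJ.

Q_H ≈ 850 kJ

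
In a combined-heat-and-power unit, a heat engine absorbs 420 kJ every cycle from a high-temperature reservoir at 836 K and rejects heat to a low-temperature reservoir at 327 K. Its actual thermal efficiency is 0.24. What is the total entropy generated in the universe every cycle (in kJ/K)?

ΔS_univ ≈ 0.4738 kJ/K

W = η·Q_H = 0.24 × 420 = 100.8 kJ, so Q_C = Q_H − W = 319.2 kJ.
The hot reservoir loses entropy Q_H/T_H = 420/836.00 = 0.5024 kJ/K; the cold reservoir gains Q_C/T_C = 319.2/327.00 = 0.9761 kJ/K.
ΔS_univ = −Q_H/T_H + Q_C/T_C = 0.4738 kJ/K (> 0, since η = 0.24 < η_Carnot = 0.609).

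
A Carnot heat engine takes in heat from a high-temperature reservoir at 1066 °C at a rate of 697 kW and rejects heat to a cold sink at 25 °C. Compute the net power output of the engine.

T_H = 1066 °C → 1066 + 273.15 = 1339.15 K.
T_C = 25 °C → 25 + 273.15 = 298.15 K.
The Carnot efficiency is η = 1 − T_C/T_H = 1 − 298.15/1339.15 = 0.7774.
W = η·Q_H = 0.7774 × 697 = 542 kW.

Ẇ ≈ 542 kW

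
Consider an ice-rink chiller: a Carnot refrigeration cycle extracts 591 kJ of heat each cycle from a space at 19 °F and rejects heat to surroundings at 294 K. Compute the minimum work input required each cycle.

T_C = 19 °F → (19 − 32) × 5/9 = -7.22 °C = 265.93 K.
The reversible coefficient of performance is COP_R = T_C/(T_H − T_C) = 265.93/28.07 = 9.4730.
W = Q_C/COP_R = 591/9.4730 = 62.4 kJ.

W_in ≈ 62.4 kJ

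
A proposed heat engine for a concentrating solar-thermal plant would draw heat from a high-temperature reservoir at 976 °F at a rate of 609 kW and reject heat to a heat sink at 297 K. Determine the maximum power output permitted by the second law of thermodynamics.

Ẇ_max ≈ 382.2 kW

T_H = 976 °F → (976 − 32) × 5/9 = 524.44 °C = 797.59 K.
The upper bound on efficiency is η_max = 1 − T_C/T_H = 1 − 297.00/797.59 = 0.6276.
W_max = η_max · Q_H = 0.6276 × 609 = 382.2 kW.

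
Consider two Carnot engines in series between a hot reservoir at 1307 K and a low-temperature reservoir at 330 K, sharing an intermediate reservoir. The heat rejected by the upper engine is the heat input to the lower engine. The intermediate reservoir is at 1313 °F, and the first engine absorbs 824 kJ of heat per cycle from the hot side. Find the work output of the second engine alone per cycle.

W₂ ≈ 412.8 kJ

T_m = 1313 °F → (1313 − 32) × 5/9 = 711.67 °C = 984.82 K.
Heat entering the second stage: Q_m = Q_H·(T_m/T_H) = 824 × 984.82/1307.00 = 620.9 kJ.
Second-stage efficiency η₂ = 1 − T_C/T_m = 1 − 330.00/984.82 = 0.6649, so W₂ = η₂·Q_m = 412.8 kJ.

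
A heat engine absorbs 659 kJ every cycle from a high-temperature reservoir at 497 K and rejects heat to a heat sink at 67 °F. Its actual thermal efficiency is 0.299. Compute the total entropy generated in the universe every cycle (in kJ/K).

ΔS_univ ≈ 0.253 kJ/K

T_C = 67 °F → (67 − 32) × 5/9 = 19.44 °C = 292.59 K.
W = η·Q_H = 0.299 × 659 = 197.0 kJ, so Q_C = Q_H − W = 462.0 kJ.
Reservoir entropy changes: ΔS_H = −Q_H/T_H = −659/497.00 = -1.326 kJ/K and ΔS_C = +Q_C/T_C = 462.0/292.59 = 1.579 kJ/K.
ΔS_univ = −Q_H/T_H + Q_C/T_C = 0.253 kJ/K (> 0, since η = 0.299 < η_Carnot = 0.411).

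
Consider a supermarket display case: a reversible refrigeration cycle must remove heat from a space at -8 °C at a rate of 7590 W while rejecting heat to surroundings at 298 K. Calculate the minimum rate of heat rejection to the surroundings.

Q̇_H ≈ 8530 W

T_C = -8 °C → -8 + 273.15 = 265.15 K.
For a reversible cycle Q_H/Q_C = T_H/T_C, so Q_H = Q_C·T_H/T_C = 7590 × 298.00/265.15 = 8530 W.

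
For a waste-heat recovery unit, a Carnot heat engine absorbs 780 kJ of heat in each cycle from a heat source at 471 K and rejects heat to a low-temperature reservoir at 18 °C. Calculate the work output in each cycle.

W ≈ 298 kJ

T_C = 18 °C → 18 + 273.15 = 291.15 K.
The Carnot efficiency is η = 1 − T_C/T_H = 1 − 291.15/471.00 = 0.3818.
W = η·Q_H = 0.3818 × 780 = 298 kJ.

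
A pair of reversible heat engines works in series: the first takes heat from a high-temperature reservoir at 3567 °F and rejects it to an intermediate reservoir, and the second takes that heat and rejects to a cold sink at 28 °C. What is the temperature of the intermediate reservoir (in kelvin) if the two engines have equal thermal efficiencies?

T_m ≈ 820.8 K

T_H = 3567 °F → (3567 − 32) × 5/9 = 1963.89 °C = 2237.04 K.
T_C = 28 °C → 28 + 273.15 = 301.15 K.
Equal efficiencies require 1 − T_m/T_H = 1 − T_C/T_m, i.e. T_m/T_H = T_C/T_m, so T_m = √(T_H·T_C) = √(2237.04 × 301.15) = 820.8 K.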